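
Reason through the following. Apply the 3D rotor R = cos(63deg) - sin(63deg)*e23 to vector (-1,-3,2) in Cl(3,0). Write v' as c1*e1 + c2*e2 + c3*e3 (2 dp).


Rotor R = cos(63deg) - sin(63deg)*e23
Rotation angle theta = 2 * 63 = 126 degrees in the e23 plane (e2 -> e3).
The component perpendicular to the plane (e1) is invariant: v'_1 = v1 = -1.00
cos(126deg) = -0.5878, sin(126deg) = 0.8090
v'_2 = v2*cos(theta) - v3*sin(theta) = -3*(-0.5878) - 2*0.8090 = 0.15
v'_3 = v2*sin(theta) + v3*cos(theta) = -3*0.8090 + 2*(-0.5878) = -3.60
v' = -1.00*e1 + 0.15*e2 - 3.60*e3


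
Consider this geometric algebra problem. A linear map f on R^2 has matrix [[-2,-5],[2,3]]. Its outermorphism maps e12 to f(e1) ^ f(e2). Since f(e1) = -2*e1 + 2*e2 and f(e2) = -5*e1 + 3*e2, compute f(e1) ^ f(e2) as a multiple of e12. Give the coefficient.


The outermorphism of a linear map f sends e1^e2 to f(e1)^f(e2).
f(e1) = -2*e1 + 2*e2
f(e2) = -5*e1 + 3*e2
f(e1) ^ f(e2) = (-2*e1 + 2*e2) ^ (-5*e1 + 3*e2)
= (-2)*3*e12 + 2*(-5)*e21
= (-6 - (-10))*e12
= 4*e12
Coefficient = 4


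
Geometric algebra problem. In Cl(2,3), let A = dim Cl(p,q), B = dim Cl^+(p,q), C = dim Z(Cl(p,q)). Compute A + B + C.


n = 2 + 3 = 5
Total dim = 2^5 = 32
Even subalgebra dim = 2^4 = 16
n is odd, so center dim = 2
Sum = 32 + 16 + 2 = 50


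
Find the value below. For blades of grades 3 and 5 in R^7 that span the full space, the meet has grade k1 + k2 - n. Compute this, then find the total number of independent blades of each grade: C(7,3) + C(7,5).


Meet grade = grade(A) + grade(B) - n
= 3 + 5 - 7 = 1
C(7,3) = 35
C(7,5) = 21
dim_A + dim_B = 35 + 21 = 56


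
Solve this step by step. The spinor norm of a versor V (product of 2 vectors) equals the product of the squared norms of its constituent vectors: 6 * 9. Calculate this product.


Spinor norm N(V) = |v1|^2 * |v2|^2 * ... * |v2|^2
= 6 * 9
Running product: 6, 54
N(V) = 54


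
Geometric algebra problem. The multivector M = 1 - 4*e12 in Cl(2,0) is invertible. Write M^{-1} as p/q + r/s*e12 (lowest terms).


M = 1 - 4*e12, where e12^2 = -1.
Since M commutes with its reverse ~M = a - b*e12, M * ~M = a^2 - b^2*e12^2 = a^2 + b^2.
So M^{-1} = ~M / (a^2 + b^2) = (a - b*e12)/(a^2 + b^2).
a^2 + b^2 = 1 + 16 = 17
Scalar part = 1/17 = 1/17
Bivector coeff = 4/17 = 4/17
M^{-1} = 1/17 + 4/17*e12


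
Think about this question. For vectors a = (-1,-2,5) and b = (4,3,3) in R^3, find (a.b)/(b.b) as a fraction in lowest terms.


Projection coefficient = (a . b) / (b . b)
a . b = (-1)*4 + (-2)*3 + 5*3
= -4 + (-6) + 15 = 5
b . b = 4^2 + 3^2 + 3^2
= 16 + 9 + 9 = 34
Coefficient = 5/34
In lowest terms: 5/34


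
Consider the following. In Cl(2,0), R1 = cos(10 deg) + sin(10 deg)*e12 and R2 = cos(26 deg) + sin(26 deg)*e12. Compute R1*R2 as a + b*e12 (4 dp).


Same-plane rotors commute and their half-angles add:
R1*R2 = cos(a1 + a2) + sin(a1 + a2)*e12.
a1 + a2 = 10 + 26 = 36 deg
cos(36 deg) = 0.8090
sin(36 deg) = 0.5878
R1*R2 = 0.8090 + 0.5878*e12


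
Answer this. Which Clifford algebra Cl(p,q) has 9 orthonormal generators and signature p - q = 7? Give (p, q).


We need p + q = 9 and p - q = 7.
Adding: 2p = 9 + 7 = 16, so p = 8.
Then q = 9 - 8 = 1.
(p, q) = (8, 1)


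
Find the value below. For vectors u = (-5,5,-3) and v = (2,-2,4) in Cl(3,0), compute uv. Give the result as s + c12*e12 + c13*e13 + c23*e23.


In Cl(3,0): e_i^2 = 1, e_ie_j = -e_je_i for i != j.
Scalar part = u . v = (-5)*2 + 5*(-2) + (-3)*4
= -10 + (-10) + (-12) = -32
e12 coeff = (-5)*(-2) - 5*2 = 10 - 10 = 0
e13 coeff = (-5)*4 - (-3)*2 = -20 - (-6) = -14
e23 coeff = 5*4 - (-3)*(-2) = 20 - 6 = 14
uv = -32 + 0*e12 - 14*e13 + 14*e23


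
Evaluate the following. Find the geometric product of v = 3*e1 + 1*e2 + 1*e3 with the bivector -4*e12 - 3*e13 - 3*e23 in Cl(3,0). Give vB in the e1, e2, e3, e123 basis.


vB has grade-1 (vector) and grade-3 (trivector) parts: vB = (v _| B) + (v ^ B).
Vector part <vB>_1:
  e1: -v2*b12 - v3*b13 = -(1)*(-4) - (1)*(-3) = 7
  e2: v1*b12 - v3*b23 = (3)*(-4) - (1)*(-3) = -9
  e3: v1*b13 + v2*b23 = (3)*(-3) + (1)*(-3) = -12
Trivector part <vB>_3:
  e123: v1*b23 - v2*b13 + v3*b12 = (3)*(-3) - (1)*(-3) + (1)*(-4) = -10
vB = 7*e1 - 9*e2 - 12*e3 - 10*e123


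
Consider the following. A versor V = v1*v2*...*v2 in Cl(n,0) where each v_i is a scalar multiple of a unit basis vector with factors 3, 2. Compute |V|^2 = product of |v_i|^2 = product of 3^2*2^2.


Each vector v_i has |v_i|^2 = s_i^2
Squared scales: 3^2 = 9, 2^2 = 4
|V|^2 = 9 * 4
= 36


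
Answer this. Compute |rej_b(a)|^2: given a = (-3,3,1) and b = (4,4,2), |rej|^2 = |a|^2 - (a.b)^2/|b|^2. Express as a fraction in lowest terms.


|a|^2 = (-3)^2 + 3^2 + 1^2 = 19
|b|^2 = 4^2 + 4^2 + 2^2 = 36
a . b = (-3)*4 + 3*4 + 1*2 = 2
(a.b)^2 = 2^2 = 4
|rej|^2 = 19 - 4/36
= (684 - 4)/36
= 680/36
In lowest terms: 170/9


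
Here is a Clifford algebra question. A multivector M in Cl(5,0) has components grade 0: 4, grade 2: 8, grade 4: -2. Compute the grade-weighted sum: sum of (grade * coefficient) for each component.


Grade-weighted sum = sum of grade_k * coefficient_k
0*4 = 0
2*8 = 16
4*(-2) = -8
Total = 0 + 16 + (-8) = 8


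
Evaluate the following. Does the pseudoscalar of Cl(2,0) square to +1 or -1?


The pseudoscalar I = e1...e_n (product of all n generators) of Cl(p,q) satisfies I^2 = (-1)^(q + n(n-1)/2).
p = 2, q = 0, n = p + q = 2
n(n-1)/2 = 2 * 1 / 2 = 1
Exponent = q + n(n-1)/2 = 0 + 1 = 1
I^2 = (-1)^1 = -1


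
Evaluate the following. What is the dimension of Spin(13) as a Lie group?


Spin(n) double-covers SO(n); both have Lie algebra so(n) of dimension n(n-1)/2.
n = 13
n(n-1) = 13 * 12 = 156
dim Spin(13) = 156/2 = 78


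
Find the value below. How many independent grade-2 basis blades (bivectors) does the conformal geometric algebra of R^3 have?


The conformal model of R^3 uses Cl(4,1) with m = 3 + 2 = 5 generators.
Number of grade-2 blades = C(m, 2) = C(5, 2)
= 5*4/2 = 10


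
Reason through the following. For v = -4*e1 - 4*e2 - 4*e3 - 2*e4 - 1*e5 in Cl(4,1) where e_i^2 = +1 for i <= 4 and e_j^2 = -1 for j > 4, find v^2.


v^2 = sum of c_i^2 * e_i^2
Positive signature terms (e_i^2 = +1): (-4)^2 + (-4)^2 + (-4)^2 + (-2)^2 = 52
Negative signature terms (e_j^2 = -1): (-1)^2 = 1
v^2 = 52 - 1 = 51


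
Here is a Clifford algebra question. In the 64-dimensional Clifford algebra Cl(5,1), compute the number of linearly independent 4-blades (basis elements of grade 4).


Number of grade-k basis blades in Cl(p,q) with n = p + q is C(n, k).
n = 5 + 1 = 6
C(6, 4) = 6! / (4! * 2!)
= 720 / (24 * 2)
= 15


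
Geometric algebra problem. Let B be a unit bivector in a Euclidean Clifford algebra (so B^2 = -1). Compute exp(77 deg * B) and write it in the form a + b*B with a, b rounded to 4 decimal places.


For a unit bivector B with B^2 = -1, the exponential series gives
e^(theta*B) = cos(theta) + sin(theta)*B (the GA analogue of Euler's formula).
theta = 77 degrees = 1.343904 rad
cos(77 deg) = 0.2250
sin(77 deg) = 0.9744
exp(theta*B) = 0.2250 + 0.9744*B


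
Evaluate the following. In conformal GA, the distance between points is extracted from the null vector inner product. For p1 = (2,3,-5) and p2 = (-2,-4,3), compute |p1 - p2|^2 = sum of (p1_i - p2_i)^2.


p1 - p2 = (4, 7, -8)
|p1 - p2|^2 = 4^2 + 7^2 + (-8)^2
= 16 + 49 + 64
= 129


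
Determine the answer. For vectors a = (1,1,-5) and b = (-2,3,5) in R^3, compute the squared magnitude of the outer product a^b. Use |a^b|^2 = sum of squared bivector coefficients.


a wedge b = (a1*b2 - a2*b1)*e12 + (a1*b3 - a3*b1)*e13 + (a2*b3 - a3*b2)*e23
e12 coeff: 1*3 - 1*(-2) = 3 - (-2) = 5
e13 coeff: 1*5 - (-5)*(-2) = 5 - 10 = -5
e23 coeff: 1*5 - (-5)*3 = 5 - (-15) = 20
|a wedge b|^2 = 5^2 + (-5)^2 + 20^2
= 25 + 25 + 400
= 450


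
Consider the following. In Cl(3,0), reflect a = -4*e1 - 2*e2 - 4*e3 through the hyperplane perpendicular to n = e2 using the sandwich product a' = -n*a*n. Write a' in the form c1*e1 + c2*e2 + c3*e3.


Reflection formula: a' = -n*a*n, with n = e2 (unit vector, n^2 = 1).
For reflection through hyperplane perp to e2:
The component along e2 flips sign, others stay.
a = (-4, -2, -4)
a' = (-4, 2, -4)
a' = -4*e1 + 2*e2 - 4*e3


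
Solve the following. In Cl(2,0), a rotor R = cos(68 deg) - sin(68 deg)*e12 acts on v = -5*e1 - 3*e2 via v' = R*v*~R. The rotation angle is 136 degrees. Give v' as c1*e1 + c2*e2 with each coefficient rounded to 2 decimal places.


Rotor R = cos(68deg) - sin(68deg)*e12
Rotation angle theta = 2 * 68 = 136 degrees
v' = R*v*~R rotates v by theta.
cos(136deg) = -0.7193, sin(136deg) = 0.6947
v'_1 = -5*cos(136deg) - (-3)*sin(136deg)
= -5*(-0.7193) - (-3)*0.6947
= 5.68
v'_2 = -5*sin(136deg) + (-3)*cos(136deg)
= -5*0.6947 + (-3)*(-0.7193)
= -1.32
v' = 5.68*e1 - 1.32*e2


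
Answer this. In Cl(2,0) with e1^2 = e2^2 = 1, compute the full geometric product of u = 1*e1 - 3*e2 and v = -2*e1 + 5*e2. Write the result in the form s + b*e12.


Expand: (1*e1 - 3*e2)(-2*e1 + 5*e2)
= 1*(-2)*e1e1 + 1*5*e1e2 + (-3)*(-2)*e2e1 + (-3)*5*e2e2
Using e1^2 = e2^2 = 1, e2e1 = -e1e2:
Scalar part s = 1*(-2) + (-3)*5 = -2 + (-15) = -17
Bivector part b = 1*5 - (-3)*(-2) = 5 - 6 = -1
uv = -17 - 1*e12


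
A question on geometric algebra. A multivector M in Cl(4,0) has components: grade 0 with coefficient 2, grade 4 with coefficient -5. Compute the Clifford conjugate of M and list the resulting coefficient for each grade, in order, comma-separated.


Clifford conjugate sign for grade k: (-1)^(k(k+1)/2)
Grade 0: (-1)^(0*1/2) = (-1)^0 = 1, coeff 2 -> 2
Grade 4: (-1)^(4*5/2) = (-1)^10 = 1, coeff -5 -> -5
Conjugated coefficients: 2, -5


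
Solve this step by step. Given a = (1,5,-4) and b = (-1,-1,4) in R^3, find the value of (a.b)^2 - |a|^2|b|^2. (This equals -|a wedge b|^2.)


a . b = 1*(-1) + 5*(-1) + (-4)*4
= -1 + (-5) + (-16) = -22
|a|^2 = 1^2 + 5^2 + (-4)^2 = 42
|b|^2 = (-1)^2 + (-1)^2 + 4^2 = 18
(a.b)^2 = (-22)^2 = 484
|a|^2 * |b|^2 = 42 * 18 = 756
Result = 484 - 756 = -272


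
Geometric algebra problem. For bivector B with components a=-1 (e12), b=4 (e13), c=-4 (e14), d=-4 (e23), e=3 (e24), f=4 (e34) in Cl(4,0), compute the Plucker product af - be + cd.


Plucker relation: af - be + cd
a*f = (-1)*4 = -4
b*e = 4*3 = 12
c*d = (-4)*(-4) = 16
af - be + cd = -4 - 12 + 16
= 0


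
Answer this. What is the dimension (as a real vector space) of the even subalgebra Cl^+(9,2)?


Even subalgebra dimension = 2^(n-1)
n = 9 + 2 = 11
2^(11 - 1) = 2^10 = 1024
Verification: sum of C(11,k) for even k = 1 + 55 + 330 + 462 + 165 + 11 = 1024
Result = 1024


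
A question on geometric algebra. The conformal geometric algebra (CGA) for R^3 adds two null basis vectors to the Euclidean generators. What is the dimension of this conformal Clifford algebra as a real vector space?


The conformal model of R^3 uses Cl(4,1): the 3 Euclidean generators plus two extra orthogonal generators e+ (e+^2 = +1) and e- (e-^2 = -1), from which the null vectors e0, einf are built.
Number of generators m = 3 + 2 = 5.
dim Cl(p,q) = 2^m = 2^5 = 32


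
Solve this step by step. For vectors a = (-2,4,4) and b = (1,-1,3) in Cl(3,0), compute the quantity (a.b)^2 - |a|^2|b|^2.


a . b = (-2)*1 + 4*(-1) + 4*3
= -2 + (-4) + 12 = 6
|a|^2 = (-2)^2 + 4^2 + 4^2 = 36
|b|^2 = 1^2 + (-1)^2 + 3^2 = 11
(a.b)^2 = 6^2 = 36
|a|^2 * |b|^2 = 36 * 11 = 396
Result = 36 - 396 = -360


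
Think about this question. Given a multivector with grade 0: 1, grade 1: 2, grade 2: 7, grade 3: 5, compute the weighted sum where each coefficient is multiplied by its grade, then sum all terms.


Grade-weighted sum = sum of grade_k * coefficient_k
0*1 = 0
1*2 = 2
2*7 = 14
3*5 = 15
Total = 0 + 2 + 14 + 15 = 31


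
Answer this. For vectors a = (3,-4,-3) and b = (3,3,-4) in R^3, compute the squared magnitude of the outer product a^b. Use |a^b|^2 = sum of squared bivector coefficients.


a wedge b = (a1*b2 - a2*b1)*e12 + (a1*b3 - a3*b1)*e13 + (a2*b3 - a3*b2)*e23
e12 coeff: 3*3 - (-4)*3 = 9 - (-12) = 21
e13 coeff: 3*(-4) - (-3)*3 = -12 - (-9) = -3
e23 coeff: (-4)*(-4) - (-3)*3 = 16 - (-9) = 25
|a wedge b|^2 = 21^2 + (-3)^2 + 25^2
= 441 + 9 + 625
= 1075


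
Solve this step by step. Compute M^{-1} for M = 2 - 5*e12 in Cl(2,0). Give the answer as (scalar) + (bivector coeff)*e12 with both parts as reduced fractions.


M = 2 - 5*e12, where e12^2 = -1.
Since M commutes with its reverse ~M = a - b*e12, M * ~M = a^2 - b^2*e12^2 = a^2 + b^2.
So M^{-1} = ~M / (a^2 + b^2) = (a - b*e12)/(a^2 + b^2).
a^2 + b^2 = 4 + 25 = 29
Scalar part = 2/29 = 2/29
Bivector coeff = 5/29 = 5/29
M^{-1} = 2/29 + 5/29*e12


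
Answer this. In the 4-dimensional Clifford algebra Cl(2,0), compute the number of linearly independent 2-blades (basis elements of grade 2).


Number of grade-k basis blades in Cl(p,q) with n = p + q is C(n, k).
n = 2 + 0 = 2
C(2, 2) = 2! / (2! * 0!)
= 2 / (2 * 1)
= 1


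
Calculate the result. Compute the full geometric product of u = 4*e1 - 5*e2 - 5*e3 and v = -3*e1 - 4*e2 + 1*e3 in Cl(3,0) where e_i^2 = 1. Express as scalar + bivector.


In Cl(3,0): e_i^2 = 1, e_ie_j = -e_je_i for i != j.
Scalar part = u . v = 4*(-3) + (-5)*(-4) + (-5)*1
= -12 + 20 + (-5) = 3
e12 coeff = 4*(-4) - (-5)*(-3) = -16 - 15 = -31
e13 coeff = 4*1 - (-5)*(-3) = 4 - 15 = -11
e23 coeff = (-5)*1 - (-5)*(-4) = -5 - 20 = -25
uv = 3 - 31*e12 - 11*e13 - 25*e23


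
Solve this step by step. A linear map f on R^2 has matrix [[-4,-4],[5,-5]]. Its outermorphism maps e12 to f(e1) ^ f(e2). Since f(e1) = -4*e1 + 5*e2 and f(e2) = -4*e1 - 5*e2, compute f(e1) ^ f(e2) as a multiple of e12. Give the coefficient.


The outermorphism of a linear map f sends e1^e2 to f(e1)^f(e2).
f(e1) = -4*e1 + 5*e2
f(e2) = -4*e1 - 5*e2
f(e1) ^ f(e2) = (-4*e1 + 5*e2) ^ (-4*e1 - 5*e2)
= (-4)*(-5)*e12 + 5*(-4)*e21
= (20 - (-20))*e12
= 40*e12
Coefficient = 40


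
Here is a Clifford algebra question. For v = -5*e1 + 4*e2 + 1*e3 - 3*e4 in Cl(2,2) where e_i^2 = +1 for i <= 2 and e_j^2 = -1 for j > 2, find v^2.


v^2 = sum of c_i^2 * e_i^2
Positive signature terms (e_i^2 = +1): (-5)^2 + 4^2 = 41
Negative signature terms (e_j^2 = -1): 1^2 + (-3)^2 = 10
v^2 = 41 - 10 = 31


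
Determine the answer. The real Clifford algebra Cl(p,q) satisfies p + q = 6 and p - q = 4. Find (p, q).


We need p + q = 6 and p - q = 4.
Adding: 2p = 6 + 4 = 10, so p = 5.
Then q = 6 - 5 = 1.
(p, q) = (5, 1)


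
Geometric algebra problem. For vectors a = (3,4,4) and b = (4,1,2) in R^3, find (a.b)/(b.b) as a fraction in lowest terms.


Projection coefficient = (a . b) / (b . b)
a . b = 3*4 + 4*1 + 4*2
= 12 + 4 + 8 = 24
b . b = 4^2 + 1^2 + 2^2
= 16 + 1 + 4 = 21
Coefficient = 24/21
In lowest terms: 8/7


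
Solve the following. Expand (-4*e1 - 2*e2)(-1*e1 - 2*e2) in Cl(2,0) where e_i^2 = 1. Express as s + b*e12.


Expand: (-4*e1 - 2*e2)(-1*e1 - 2*e2)
= (-4)*(-1)*e1e1 + (-4)*(-2)*e1e2 + (-2)*(-1)*e2e1 + (-2)*(-2)*e2e2
Using e1^2 = e2^2 = 1, e2e1 = -e1e2:
Scalar part s = (-4)*(-1) + (-2)*(-2) = 4 + 4 = 8
Bivector part b = (-4)*(-2) - (-2)*(-1) = 8 - 2 = 6
uv = 8 + 6*e12


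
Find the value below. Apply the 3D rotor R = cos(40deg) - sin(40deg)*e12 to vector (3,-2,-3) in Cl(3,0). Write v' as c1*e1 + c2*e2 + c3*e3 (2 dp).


Rotor R = cos(40deg) - sin(40deg)*e12
Rotation angle theta = 2 * 40 = 80 degrees in the e12 plane (e1 -> e2).
The component perpendicular to the plane (e3) is invariant: v'_3 = v3 = -3.00
cos(80deg) = 0.1736, sin(80deg) = 0.9848
v'_1 = v1*cos(theta) - v2*sin(theta) = 3*0.1736 - (-2)*0.9848 = 2.49
v'_2 = v1*sin(theta) + v2*cos(theta) = 3*0.9848 + (-2)*0.1736 = 2.61
v' = 2.49*e1 + 2.61*e2 - 3.00*e3


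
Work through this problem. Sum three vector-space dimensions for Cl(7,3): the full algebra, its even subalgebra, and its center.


n = 7 + 3 = 10
Total dim = 2^10 = 1024
Even subalgebra dim = 2^9 = 512
n is even, so center dim = 1
Sum = 1024 + 512 + 1 = 1537


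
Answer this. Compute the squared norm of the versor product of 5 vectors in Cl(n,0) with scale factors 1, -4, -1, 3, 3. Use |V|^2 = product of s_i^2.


Each vector v_i has |v_i|^2 = s_i^2
Squared scales: 1^2 = 1, (-4)^2 = 16, (-1)^2 = 1, 3^2 = 9, 3^2 = 9
|V|^2 = 1 * 16 * 1 * 9 * 9
= 1296


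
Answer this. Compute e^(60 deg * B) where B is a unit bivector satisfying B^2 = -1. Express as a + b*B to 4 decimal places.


For a unit bivector B with B^2 = -1, the exponential series gives
e^(theta*B) = cos(theta) + sin(theta)*B (the GA analogue of Euler's formula).
theta = 60 degrees = 1.047198 rad
cos(60 deg) = 0.5000
sin(60 deg) = 0.8660
exp(theta*B) = 0.5000 + 0.8660*B


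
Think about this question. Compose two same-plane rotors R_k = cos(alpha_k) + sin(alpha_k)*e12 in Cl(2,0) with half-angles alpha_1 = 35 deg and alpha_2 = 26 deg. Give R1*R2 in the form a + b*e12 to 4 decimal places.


Same-plane rotors commute and their half-angles add:
R1*R2 = cos(a1 + a2) + sin(a1 + a2)*e12.
a1 + a2 = 35 + 26 = 61 deg
cos(61 deg) = 0.4848
sin(61 deg) = 0.8746
R1*R2 = 0.4848 + 0.8746*e12


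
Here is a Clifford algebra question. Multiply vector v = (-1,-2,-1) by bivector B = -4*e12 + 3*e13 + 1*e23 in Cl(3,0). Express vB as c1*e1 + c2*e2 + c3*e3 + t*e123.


vB has grade-1 (vector) and grade-3 (trivector) parts: vB = (v _| B) + (v ^ B).
Vector part <vB>_1:
  e1: -v2*b12 - v3*b13 = -(-2)*(-4) - (-1)*(3) = -5
  e2: v1*b12 - v3*b23 = (-1)*(-4) - (-1)*(1) = 5
  e3: v1*b13 + v2*b23 = (-1)*(3) + (-2)*(1) = -5
Trivector part <vB>_3:
  e123: v1*b23 - v2*b13 + v3*b12 = (-1)*(1) - (-2)*(3) + (-1)*(-4) = 9
vB = -5*e1 + 5*e2 - 5*e3 + 9*e123


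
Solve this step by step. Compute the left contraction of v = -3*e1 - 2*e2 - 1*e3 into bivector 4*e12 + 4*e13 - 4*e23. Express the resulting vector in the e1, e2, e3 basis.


Left contraction v _| B = <vB>_1 (grade-1 part of the geometric product vB).
Using e1_|e12 = e2, e2_|e12 = -e1, e1_|e13 = e3, e3_|e13 = -e1, e2_|e23 = e3, e3_|e23 = -e2:
e1 coeff: -v2*b12 - v3*b13 = -(-2)*(4) - (-1)*(4) = 12
e2 coeff: v1*b12 - v3*b23 = (-3)*(4) - (-1)*(-4) = -16
e3 coeff: v1*b13 + v2*b23 = (-3)*(4) + (-2)*(-4) = -4
v _| B = 12*e1 - 16*e2 - 4*e3


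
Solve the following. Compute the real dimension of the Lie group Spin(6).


Spin(n) double-covers SO(n); both have Lie algebra so(n) of dimension n(n-1)/2.
n = 6
n(n-1) = 6 * 5 = 30
dim Spin(6) = 30/2 = 15


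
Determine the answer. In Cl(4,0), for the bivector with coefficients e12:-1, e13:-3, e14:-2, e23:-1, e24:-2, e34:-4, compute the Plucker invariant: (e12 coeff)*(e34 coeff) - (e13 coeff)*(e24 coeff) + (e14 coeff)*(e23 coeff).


Plucker relation: af - be + cd
a*f = (-1)*(-4) = 4
b*e = (-3)*(-2) = 6
c*d = (-2)*(-1) = 2
af - be + cd = 4 - 6 + 2
= 0


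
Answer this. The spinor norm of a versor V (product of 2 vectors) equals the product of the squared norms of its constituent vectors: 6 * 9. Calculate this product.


Spinor norm N(V) = |v1|^2 * |v2|^2 * ... * |v2|^2
= 6 * 9
Running product: 6, 54
N(V) = 54


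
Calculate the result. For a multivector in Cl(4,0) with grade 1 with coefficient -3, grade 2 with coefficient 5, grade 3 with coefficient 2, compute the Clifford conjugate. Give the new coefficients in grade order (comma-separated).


Clifford conjugate sign for grade k: (-1)^(k(k+1)/2)
Grade 1: (-1)^(1*2/2) = (-1)^1 = -1, coeff -3 -> 3
Grade 2: (-1)^(2*3/2) = (-1)^3 = -1, coeff 5 -> -5
Grade 3: (-1)^(3*4/2) = (-1)^6 = 1, coeff 2 -> 2
Conjugated coefficients: 3, -5, 2


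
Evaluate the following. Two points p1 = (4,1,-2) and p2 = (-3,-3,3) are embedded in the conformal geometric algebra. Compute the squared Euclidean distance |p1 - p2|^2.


p1 - p2 = (7, 4, -5)
|p1 - p2|^2 = 7^2 + 4^2 + (-5)^2
= 49 + 16 + 25
= 90


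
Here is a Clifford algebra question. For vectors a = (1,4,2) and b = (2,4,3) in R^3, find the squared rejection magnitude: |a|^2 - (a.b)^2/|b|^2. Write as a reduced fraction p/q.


|a|^2 = 1^2 + 4^2 + 2^2 = 21
|b|^2 = 2^2 + 4^2 + 3^2 = 29
a . b = 1*2 + 4*4 + 2*3 = 24
(a.b)^2 = 24^2 = 576
|rej|^2 = 21 - 576/29
= (609 - 576)/29
= 33/29
In lowest terms: 33/29


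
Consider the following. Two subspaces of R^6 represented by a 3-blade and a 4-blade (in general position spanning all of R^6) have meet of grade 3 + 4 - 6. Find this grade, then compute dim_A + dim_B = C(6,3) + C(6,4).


Meet grade = grade(A) + grade(B) - n
= 3 + 4 - 6 = 1
C(6,3) = 20
C(6,4) = 15
dim_A + dim_B = 20 + 15 = 35


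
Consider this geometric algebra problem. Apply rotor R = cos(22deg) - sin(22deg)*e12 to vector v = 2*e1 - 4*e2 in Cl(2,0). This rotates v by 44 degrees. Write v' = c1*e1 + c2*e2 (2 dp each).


Rotor R = cos(22deg) - sin(22deg)*e12
Rotation angle theta = 2 * 22 = 44 degrees
v' = R*v*~R rotates v by theta.
cos(44deg) = 0.7193, sin(44deg) = 0.6947
v'_1 = 2*cos(44deg) - (-4)*sin(44deg)
= 2*0.7193 - (-4)*0.6947
= 4.22
v'_2 = 2*sin(44deg) + (-4)*cos(44deg)
= 2*0.6947 + (-4)*0.7193
= -1.49
v' = 4.22*e1 - 1.49*e2


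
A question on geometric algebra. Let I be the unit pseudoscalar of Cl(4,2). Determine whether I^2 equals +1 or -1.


The pseudoscalar I = e1...e_n (product of all n generators) of Cl(p,q) satisfies I^2 = (-1)^(q + n(n-1)/2).
p = 4, q = 2, n = p + q = 6
n(n-1)/2 = 6 * 5 / 2 = 15
Exponent = q + n(n-1)/2 = 2 + 15 = 17
I^2 = (-1)^17 = -1


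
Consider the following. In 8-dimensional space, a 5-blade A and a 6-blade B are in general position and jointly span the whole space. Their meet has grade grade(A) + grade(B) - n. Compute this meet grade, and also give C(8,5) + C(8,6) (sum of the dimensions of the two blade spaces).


Meet grade = grade(A) + grade(B) - n
= 5 + 6 - 8 = 3
C(8,5) = 56
C(8,6) = 28
dim_A + dim_B = 56 + 28 = 84


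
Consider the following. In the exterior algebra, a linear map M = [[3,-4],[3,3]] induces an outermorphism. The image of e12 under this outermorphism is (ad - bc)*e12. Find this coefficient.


The outermorphism of a linear map f sends e1^e2 to f(e1)^f(e2).
f(e1) = 3*e1 + 3*e2
f(e2) = -4*e1 + 3*e2
f(e1) ^ f(e2) = (3*e1 + 3*e2) ^ (-4*e1 + 3*e2)
= 3*3*e12 + 3*(-4)*e21
= (9 - (-12))*e12
= 21*e12
Coefficient = 21


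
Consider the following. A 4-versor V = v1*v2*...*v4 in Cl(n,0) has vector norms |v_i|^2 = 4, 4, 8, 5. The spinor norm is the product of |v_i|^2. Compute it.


Spinor norm N(V) = |v1|^2 * |v2|^2 * ... * |v4|^2
= 4 * 4 * 8 * 5
Running product: 4, 16, 128, 640
N(V) = 640


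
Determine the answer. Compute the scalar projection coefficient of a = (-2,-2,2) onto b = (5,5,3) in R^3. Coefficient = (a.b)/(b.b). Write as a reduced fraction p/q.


Projection coefficient = (a . b) / (b . b)
a . b = (-2)*5 + (-2)*5 + 2*3
= -10 + (-10) + 6 = -14
b . b = 5^2 + 5^2 + 3^2
= 25 + 25 + 9 = 59
Coefficient = -14/59
In lowest terms: -14/59


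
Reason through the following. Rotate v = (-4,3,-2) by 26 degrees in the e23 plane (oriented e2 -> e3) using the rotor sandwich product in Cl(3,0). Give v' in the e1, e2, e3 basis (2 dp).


Rotor R = cos(13deg) - sin(13deg)*e23
Rotation angle theta = 2 * 13 = 26 degrees in the e23 plane (e2 -> e3).
The component perpendicular to the plane (e1) is invariant: v'_1 = v1 = -4.00
cos(26deg) = 0.8988, sin(26deg) = 0.4384
v'_2 = v2*cos(theta) - v3*sin(theta) = 3*0.8988 - (-2)*0.4384 = 3.57
v'_3 = v2*sin(theta) + v3*cos(theta) = 3*0.4384 + (-2)*0.8988 = -0.48
v' = -4.00*e1 + 3.57*e2 - 0.48*e3


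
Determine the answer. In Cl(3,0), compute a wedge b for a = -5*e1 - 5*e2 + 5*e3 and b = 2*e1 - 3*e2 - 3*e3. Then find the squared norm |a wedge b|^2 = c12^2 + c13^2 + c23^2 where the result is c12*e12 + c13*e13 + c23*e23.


a wedge b = (a1*b2 - a2*b1)*e12 + (a1*b3 - a3*b1)*e13 + (a2*b3 - a3*b2)*e23
e12 coeff: (-5)*(-3) - (-5)*2 = 15 - (-10) = 25
e13 coeff: (-5)*(-3) - 5*2 = 15 - 10 = 5
e23 coeff: (-5)*(-3) - 5*(-3) = 15 - (-15) = 30
|a wedge b|^2 = 25^2 + 5^2 + 30^2
= 625 + 25 + 900
= 1550


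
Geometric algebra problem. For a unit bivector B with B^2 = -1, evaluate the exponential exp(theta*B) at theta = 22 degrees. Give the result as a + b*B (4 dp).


For a unit bivector B with B^2 = -1, the exponential series gives
e^(theta*B) = cos(theta) + sin(theta)*B (the GA analogue of Euler's formula).
theta = 22 degrees = 0.383972 rad
cos(22 deg) = 0.9272
sin(22 deg) = 0.3746
exp(theta*B) = 0.9272 + 0.3746*B


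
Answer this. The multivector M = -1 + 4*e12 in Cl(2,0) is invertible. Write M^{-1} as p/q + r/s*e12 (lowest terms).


M = -1 + 4*e12, where e12^2 = -1.
Since M commutes with its reverse ~M = a - b*e12, M * ~M = a^2 - b^2*e12^2 = a^2 + b^2.
So M^{-1} = ~M / (a^2 + b^2) = (a - b*e12)/(a^2 + b^2).
a^2 + b^2 = 1 + 16 = 17
Scalar part = -1/17 = -1/17
Bivector coeff = -4/17 = -4/17
M^{-1} = -1/17 - 4/17*e12


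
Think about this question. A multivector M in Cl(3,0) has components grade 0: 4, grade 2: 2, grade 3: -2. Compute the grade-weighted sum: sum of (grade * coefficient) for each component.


Grade-weighted sum = sum of grade_k * coefficient_k
0*4 = 0
2*2 = 4
3*(-2) = -6
Total = 0 + 4 + (-6) = -2


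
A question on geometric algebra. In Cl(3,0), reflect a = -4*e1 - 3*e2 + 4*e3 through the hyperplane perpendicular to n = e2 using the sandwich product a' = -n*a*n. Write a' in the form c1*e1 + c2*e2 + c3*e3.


Reflection formula: a' = -n*a*n, with n = e2 (unit vector, n^2 = 1).
For reflection through hyperplane perp to e2:
The component along e2 flips sign, others stay.
a = (-4, -3, 4)
a' = (-4, 3, 4)
a' = -4*e1 + 3*e2 + 4*e3


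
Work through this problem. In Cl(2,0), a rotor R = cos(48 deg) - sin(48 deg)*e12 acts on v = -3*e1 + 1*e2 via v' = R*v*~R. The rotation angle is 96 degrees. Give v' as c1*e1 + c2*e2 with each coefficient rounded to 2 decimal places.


Rotor R = cos(48deg) - sin(48deg)*e12
Rotation angle theta = 2 * 48 = 96 degrees
v' = R*v*~R rotates v by theta.
cos(96deg) = -0.1045, sin(96deg) = 0.9945
v'_1 = -3*cos(96deg) - 1*sin(96deg)
= -3*(-0.1045) - 1*0.9945
= -0.68
v'_2 = -3*sin(96deg) + 1*cos(96deg)
= -3*0.9945 + 1*(-0.1045)
= -3.09
v' = -0.68*e1 - 3.09*e2


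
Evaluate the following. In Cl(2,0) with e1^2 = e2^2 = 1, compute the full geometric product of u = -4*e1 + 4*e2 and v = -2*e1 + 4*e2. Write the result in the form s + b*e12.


Expand: (-4*e1 + 4*e2)(-2*e1 + 4*e2)
= (-4)*(-2)*e1e1 + (-4)*4*e1e2 + 4*(-2)*e2e1 + 4*4*e2e2
Using e1^2 = e2^2 = 1, e2e1 = -e1e2:
Scalar part s = (-4)*(-2) + 4*4 = 8 + 16 = 24
Bivector part b = (-4)*4 - 4*(-2) = -16 - (-8) = -8
uv = 24 - 8*e12


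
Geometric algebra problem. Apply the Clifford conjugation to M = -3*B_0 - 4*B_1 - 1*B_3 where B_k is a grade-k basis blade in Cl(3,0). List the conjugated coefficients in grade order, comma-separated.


Clifford conjugate sign for grade k: (-1)^(k(k+1)/2)
Grade 0: (-1)^(0*1/2) = (-1)^0 = 1, coeff -3 -> -3
Grade 1: (-1)^(1*2/2) = (-1)^1 = -1, coeff -4 -> 4
Grade 3: (-1)^(3*4/2) = (-1)^6 = 1, coeff -1 -> -1
Conjugated coefficients: -3, 4, -1


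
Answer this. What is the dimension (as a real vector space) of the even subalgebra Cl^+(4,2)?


Even subalgebra dimension = 2^(n-1)
n = 4 + 2 = 6
2^(6 - 1) = 2^5 = 32
Verification: sum of C(6,k) for even k = 1 + 15 + 15 + 1 = 32
Result = 32


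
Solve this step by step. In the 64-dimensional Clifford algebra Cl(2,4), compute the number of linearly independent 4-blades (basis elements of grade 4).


Number of grade-k basis blades in Cl(p,q) with n = p + q is C(n, k).
n = 2 + 4 = 6
C(6, 4) = 6! / (4! * 2!)
= 720 / (24 * 2)
= 15


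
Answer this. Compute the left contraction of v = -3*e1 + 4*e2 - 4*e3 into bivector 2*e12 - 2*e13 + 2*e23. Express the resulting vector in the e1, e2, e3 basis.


Left contraction v _| B = <vB>_1 (grade-1 part of the geometric product vB).
Using e1_|e12 = e2, e2_|e12 = -e1, e1_|e13 = e3, e3_|e13 = -e1, e2_|e23 = e3, e3_|e23 = -e2:
e1 coeff: -v2*b12 - v3*b13 = -(4)*(2) - (-4)*(-2) = -16
e2 coeff: v1*b12 - v3*b23 = (-3)*(2) - (-4)*(2) = 2
e3 coeff: v1*b13 + v2*b23 = (-3)*(-2) + (4)*(2) = 14
v _| B = -16*e1 + 2*e2 + 14*e3


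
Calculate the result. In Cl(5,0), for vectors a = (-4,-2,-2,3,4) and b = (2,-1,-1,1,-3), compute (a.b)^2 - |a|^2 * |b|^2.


a . b = (-4)*2 + (-2)*(-1) + (-2)*(-1) + 3*1 + 4*(-3)
= -8 + 2 + 2 + 3 + (-12) = -13
|a|^2 = (-4)^2 + (-2)^2 + (-2)^2 + 3^2 + 4^2 = 49
|b|^2 = 2^2 + (-1)^2 + (-1)^2 + 1^2 + (-3)^2 = 16
(a.b)^2 = (-13)^2 = 169
|a|^2 * |b|^2 = 49 * 16 = 784
Result = 169 - 784 = -615


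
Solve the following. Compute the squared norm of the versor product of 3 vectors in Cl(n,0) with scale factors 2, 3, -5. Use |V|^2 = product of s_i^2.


Each vector v_i has |v_i|^2 = s_i^2
Squared scales: 2^2 = 4, 3^2 = 9, (-5)^2 = 25
|V|^2 = 4 * 9 * 25
= 900


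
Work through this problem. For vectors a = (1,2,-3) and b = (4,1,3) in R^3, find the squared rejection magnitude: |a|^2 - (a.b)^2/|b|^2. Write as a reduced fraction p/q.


|a|^2 = 1^2 + 2^2 + (-3)^2 = 14
|b|^2 = 4^2 + 1^2 + 3^2 = 26
a . b = 1*4 + 2*1 + (-3)*3 = -3
(a.b)^2 = (-3)^2 = 9
|rej|^2 = 14 - 9/26
= (364 - 9)/26
= 355/26
In lowest terms: 355/26


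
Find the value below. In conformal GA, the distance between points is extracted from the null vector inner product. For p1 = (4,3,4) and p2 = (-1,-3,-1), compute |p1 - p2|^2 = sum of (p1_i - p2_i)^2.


p1 - p2 = (5, 6, 5)
|p1 - p2|^2 = 5^2 + 6^2 + 5^2
= 25 + 36 + 25
= 86


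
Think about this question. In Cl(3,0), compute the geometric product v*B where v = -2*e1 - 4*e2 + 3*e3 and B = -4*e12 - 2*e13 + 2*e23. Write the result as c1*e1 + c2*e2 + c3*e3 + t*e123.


vB has grade-1 (vector) and grade-3 (trivector) parts: vB = (v _| B) + (v ^ B).
Vector part <vB>_1:
  e1: -v2*b12 - v3*b13 = -(-4)*(-4) - (3)*(-2) = -10
  e2: v1*b12 - v3*b23 = (-2)*(-4) - (3)*(2) = 2
  e3: v1*b13 + v2*b23 = (-2)*(-2) + (-4)*(2) = -4
Trivector part <vB>_3:
  e123: v1*b23 - v2*b13 + v3*b12 = (-2)*(2) - (-4)*(-2) + (3)*(-4) = -24
vB = -10*e1 + 2*e2 - 4*e3 - 24*e123


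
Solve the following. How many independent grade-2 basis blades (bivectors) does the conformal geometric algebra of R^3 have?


The conformal model of R^3 uses Cl(4,1) with m = 3 + 2 = 5 generators.
Number of grade-2 blades = C(m, 2) = C(5, 2)
= 5*4/2 = 10


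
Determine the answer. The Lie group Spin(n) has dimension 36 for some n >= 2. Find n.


dim Spin(n) = dim so(n) = n(n-1)/2.
Solve n(n-1)/2 = 36, i.e. n^2 - n - 72 = 0.
Discriminant = 1 + 8*36 = 289
n = (1 + sqrt(289))/2 = (1 + 17)/2 = 9


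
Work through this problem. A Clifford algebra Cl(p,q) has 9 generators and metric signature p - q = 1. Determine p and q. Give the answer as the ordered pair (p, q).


We need p + q = 9 and p - q = 1.
Adding: 2p = 9 + 1 = 10, so p = 5.
Then q = 9 - 5 = 4.
(p, q) = (5, 4)


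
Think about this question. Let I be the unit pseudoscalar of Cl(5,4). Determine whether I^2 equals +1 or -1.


The pseudoscalar I = e1...e_n (product of all n generators) of Cl(p,q) satisfies I^2 = (-1)^(q + n(n-1)/2).
p = 5, q = 4, n = p + q = 9
n(n-1)/2 = 9 * 8 / 2 = 36
Exponent = q + n(n-1)/2 = 4 + 36 = 40
I^2 = (-1)^40 = +1


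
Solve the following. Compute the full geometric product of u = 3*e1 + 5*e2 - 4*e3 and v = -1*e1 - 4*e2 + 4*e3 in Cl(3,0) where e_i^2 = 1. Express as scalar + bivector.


In Cl(3,0): e_i^2 = 1, e_ie_j = -e_je_i for i != j.
Scalar part = u . v = 3*(-1) + 5*(-4) + (-4)*4
= -3 + (-20) + (-16) = -39
e12 coeff = 3*(-4) - 5*(-1) = -12 - (-5) = -7
e13 coeff = 3*4 - (-4)*(-1) = 12 - 4 = 8
e23 coeff = 5*4 - (-4)*(-4) = 20 - 16 = 4
uv = -39 - 7*e12 + 8*e13 + 4*e23


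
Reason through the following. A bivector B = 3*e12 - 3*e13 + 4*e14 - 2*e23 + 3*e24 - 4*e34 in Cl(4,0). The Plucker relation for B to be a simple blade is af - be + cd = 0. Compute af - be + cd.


Plucker relation: af - be + cd
a*f = 3*(-4) = -12
b*e = (-3)*3 = -9
c*d = 4*(-2) = -8
af - be + cd = -12 - (-9) + (-8)
= -11


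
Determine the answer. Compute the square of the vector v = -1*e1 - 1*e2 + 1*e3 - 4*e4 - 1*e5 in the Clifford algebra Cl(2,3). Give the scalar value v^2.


v^2 = sum of c_i^2 * e_i^2
Positive signature terms (e_i^2 = +1): (-1)^2 + (-1)^2 = 2
Negative signature terms (e_j^2 = -1): 1^2 + (-4)^2 + (-1)^2 = 18
v^2 = 2 - 18 = -16


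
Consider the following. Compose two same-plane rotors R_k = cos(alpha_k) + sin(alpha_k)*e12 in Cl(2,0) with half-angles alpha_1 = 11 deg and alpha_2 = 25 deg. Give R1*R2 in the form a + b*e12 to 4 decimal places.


Same-plane rotors commute and their half-angles add:
R1*R2 = cos(a1 + a2) + sin(a1 + a2)*e12.
a1 + a2 = 11 + 25 = 36 deg
cos(36 deg) = 0.8090
sin(36 deg) = 0.5878
R1*R2 = 0.8090 + 0.5878*e12


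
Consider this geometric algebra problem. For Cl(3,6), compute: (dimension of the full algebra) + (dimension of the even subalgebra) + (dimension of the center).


n = 3 + 6 = 9
Total dim = 2^9 = 512
Even subalgebra dim = 2^8 = 256
n is odd, so center dim = 2
Sum = 512 + 256 + 2 = 770


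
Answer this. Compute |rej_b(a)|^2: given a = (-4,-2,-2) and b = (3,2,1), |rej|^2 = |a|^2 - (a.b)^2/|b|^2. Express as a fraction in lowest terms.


|a|^2 = (-4)^2 + (-2)^2 + (-2)^2 = 24
|b|^2 = 3^2 + 2^2 + 1^2 = 14
a . b = (-4)*3 + (-2)*2 + (-2)*1 = -18
(a.b)^2 = (-18)^2 = 324
|rej|^2 = 24 - 324/14
= (336 - 324)/14
= 12/14
In lowest terms: 6/7


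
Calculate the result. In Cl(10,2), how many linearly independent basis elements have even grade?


Even subalgebra dimension = 2^(n-1)
n = 10 + 2 = 12
2^(12 - 1) = 2^11 = 2048
Verification: sum of C(12,k) for even k = 1 + 66 + 495 + 924 + 495 + 66 + 1 = 2048
Result = 2048


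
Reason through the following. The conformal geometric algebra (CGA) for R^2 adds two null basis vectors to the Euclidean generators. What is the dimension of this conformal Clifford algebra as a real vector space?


The conformal model of R^2 uses Cl(3,1): the 2 Euclidean generators plus two extra orthogonal generators e+ (e+^2 = +1) and e- (e-^2 = -1), from which the null vectors e0, einf are built.
Number of generators m = 2 + 2 = 4.
dim Cl(p,q) = 2^m = 2^4 = 16


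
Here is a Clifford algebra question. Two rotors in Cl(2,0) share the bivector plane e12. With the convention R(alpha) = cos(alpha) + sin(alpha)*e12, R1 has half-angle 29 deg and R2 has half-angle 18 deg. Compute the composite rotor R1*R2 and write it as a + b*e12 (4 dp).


Same-plane rotors commute and their half-angles add:
R1*R2 = cos(a1 + a2) + sin(a1 + a2)*e12.
a1 + a2 = 29 + 18 = 47 deg
cos(47 deg) = 0.6820
sin(47 deg) = 0.7314
R1*R2 = 0.6820 + 0.7314*e12


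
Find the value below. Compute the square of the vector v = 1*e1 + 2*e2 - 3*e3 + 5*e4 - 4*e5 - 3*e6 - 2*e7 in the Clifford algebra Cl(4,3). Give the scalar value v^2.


v^2 = sum of c_i^2 * e_i^2
Positive signature terms (e_i^2 = +1): 1^2 + 2^2 + (-3)^2 + 5^2 = 39
Negative signature terms (e_j^2 = -1): (-4)^2 + (-3)^2 + (-2)^2 = 29
v^2 = 39 - 29 = 10


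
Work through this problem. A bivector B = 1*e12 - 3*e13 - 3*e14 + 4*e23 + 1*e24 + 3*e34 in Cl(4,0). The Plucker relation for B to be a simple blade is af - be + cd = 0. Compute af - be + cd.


Plucker relation: af - be + cd
a*f = 1*3 = 3
b*e = (-3)*1 = -3
c*d = (-3)*4 = -12
af - be + cd = 3 - (-3) + (-12)
= -6


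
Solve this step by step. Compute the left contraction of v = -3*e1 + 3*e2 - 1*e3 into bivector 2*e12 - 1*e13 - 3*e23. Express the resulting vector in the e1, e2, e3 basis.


Left contraction v _| B = <vB>_1 (grade-1 part of the geometric product vB).
Using e1_|e12 = e2, e2_|e12 = -e1, e1_|e13 = e3, e3_|e13 = -e1, e2_|e23 = e3, e3_|e23 = -e2:
e1 coeff: -v2*b12 - v3*b13 = -(3)*(2) - (-1)*(-1) = -7
e2 coeff: v1*b12 - v3*b23 = (-3)*(2) - (-1)*(-3) = -9
e3 coeff: v1*b13 + v2*b23 = (-3)*(-1) + (3)*(-3) = -6
v _| B = -7*e1 - 9*e2 - 6*e3


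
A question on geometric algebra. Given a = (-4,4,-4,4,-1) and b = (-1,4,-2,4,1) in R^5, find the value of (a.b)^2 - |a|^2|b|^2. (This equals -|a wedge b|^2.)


a . b = (-4)*(-1) + 4*4 + (-4)*(-2) + 4*4 + (-1)*1
= 4 + 16 + 8 + 16 + (-1) = 43
|a|^2 = (-4)^2 + 4^2 + (-4)^2 + 4^2 + (-1)^2 = 65
|b|^2 = (-1)^2 + 4^2 + (-2)^2 + 4^2 + 1^2 = 38
(a.b)^2 = 43^2 = 1849
|a|^2 * |b|^2 = 65 * 38 = 2470
Result = 1849 - 2470 = -621


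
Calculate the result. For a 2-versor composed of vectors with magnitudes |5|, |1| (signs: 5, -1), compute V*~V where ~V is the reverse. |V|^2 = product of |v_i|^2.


Each vector v_i has |v_i|^2 = s_i^2
Squared scales: 5^2 = 25, (-1)^2 = 1
|V|^2 = 25 * 1
= 25


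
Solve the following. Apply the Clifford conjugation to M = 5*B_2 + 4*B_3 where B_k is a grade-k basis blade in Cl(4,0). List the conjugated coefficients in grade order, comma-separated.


Clifford conjugate sign for grade k: (-1)^(k(k+1)/2)
Grade 2: (-1)^(2*3/2) = (-1)^3 = -1, coeff 5 -> -5
Grade 3: (-1)^(3*4/2) = (-1)^6 = 1, coeff 4 -> 4
Conjugated coefficients: -5, 4


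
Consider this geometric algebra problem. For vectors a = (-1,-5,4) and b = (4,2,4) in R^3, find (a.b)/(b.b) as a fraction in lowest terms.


Projection coefficient = (a . b) / (b . b)
a . b = (-1)*4 + (-5)*2 + 4*4
= -4 + (-10) + 16 = 2
b . b = 4^2 + 2^2 + 4^2
= 16 + 4 + 16 = 36
Coefficient = 2/36
In lowest terms: 1/18


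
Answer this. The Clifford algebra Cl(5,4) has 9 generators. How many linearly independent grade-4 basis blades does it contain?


Number of grade-k basis blades in Cl(p,q) with n = p + q is C(n, k).
n = 5 + 4 = 9
C(9, 4) = 9! / (4! * 5!)
= 362880 / (24 * 120)
= 126


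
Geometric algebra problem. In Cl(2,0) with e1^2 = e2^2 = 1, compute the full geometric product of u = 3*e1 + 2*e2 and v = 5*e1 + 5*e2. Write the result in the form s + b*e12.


Expand: (3*e1 + 2*e2)(5*e1 + 5*e2)
= 3*5*e1e1 + 3*5*e1e2 + 2*5*e2e1 + 2*5*e2e2
Using e1^2 = e2^2 = 1, e2e1 = -e1e2:
Scalar part s = 3*5 + 2*5 = 15 + 10 = 25
Bivector part b = 3*5 - 2*5 = 15 - 10 = 5
uv = 25 + 5*e12


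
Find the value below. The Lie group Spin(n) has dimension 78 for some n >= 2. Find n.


dim Spin(n) = dim so(n) = n(n-1)/2.
Solve n(n-1)/2 = 78, i.e. n^2 - n - 156 = 0.
Discriminant = 1 + 8*78 = 625
n = (1 + sqrt(625))/2 = (1 + 25)/2 = 13


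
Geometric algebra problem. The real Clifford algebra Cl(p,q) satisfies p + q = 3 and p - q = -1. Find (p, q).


We need p + q = 3 and p - q = -1.
Adding: 2p = 3 + (-1) = 2, so p = 1.
Then q = 3 - 1 = 2.
(p, q) = (1, 2)


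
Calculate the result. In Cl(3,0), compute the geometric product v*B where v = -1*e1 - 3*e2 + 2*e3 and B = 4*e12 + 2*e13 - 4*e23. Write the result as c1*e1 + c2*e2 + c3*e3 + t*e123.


vB has grade-1 (vector) and grade-3 (trivector) parts: vB = (v _| B) + (v ^ B).
Vector part <vB>_1:
  e1: -v2*b12 - v3*b13 = -(-3)*(4) - (2)*(2) = 8
  e2: v1*b12 - v3*b23 = (-1)*(4) - (2)*(-4) = 4
  e3: v1*b13 + v2*b23 = (-1)*(2) + (-3)*(-4) = 10
Trivector part <vB>_3:
  e123: v1*b23 - v2*b13 + v3*b12 = (-1)*(-4) - (-3)*(2) + (2)*(4) = 18
vB = 8*e1 + 4*e2 + 10*e3 + 18*e123


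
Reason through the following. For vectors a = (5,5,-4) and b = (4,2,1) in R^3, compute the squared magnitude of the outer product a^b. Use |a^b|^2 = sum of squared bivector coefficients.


a wedge b = (a1*b2 - a2*b1)*e12 + (a1*b3 - a3*b1)*e13 + (a2*b3 - a3*b2)*e23
e12 coeff: 5*2 - 5*4 = 10 - 20 = -10
e13 coeff: 5*1 - (-4)*4 = 5 - (-16) = 21
e23 coeff: 5*1 - (-4)*2 = 5 - (-8) = 13
|a wedge b|^2 = (-10)^2 + 21^2 + 13^2
= 100 + 441 + 169
= 710


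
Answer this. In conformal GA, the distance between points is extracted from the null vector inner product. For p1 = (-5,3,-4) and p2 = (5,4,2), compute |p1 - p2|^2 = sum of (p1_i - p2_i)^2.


p1 - p2 = (-10, -1, -6)
|p1 - p2|^2 = (-10)^2 + (-1)^2 + (-6)^2
= 100 + 1 + 36
= 137


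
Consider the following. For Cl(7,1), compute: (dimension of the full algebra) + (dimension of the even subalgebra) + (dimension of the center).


n = 7 + 1 = 8
Total dim = 2^8 = 256
Even subalgebra dim = 2^7 = 128
n is even, so center dim = 1
Sum = 256 + 128 + 1 = 385


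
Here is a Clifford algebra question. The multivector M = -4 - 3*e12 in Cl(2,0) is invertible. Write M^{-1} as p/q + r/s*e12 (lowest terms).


M = -4 - 3*e12, where e12^2 = -1.
Since M commutes with its reverse ~M = a - b*e12, M * ~M = a^2 - b^2*e12^2 = a^2 + b^2.
So M^{-1} = ~M / (a^2 + b^2) = (a - b*e12)/(a^2 + b^2).
a^2 + b^2 = 16 + 9 = 25
Scalar part = -4/25 = -4/25
Bivector coeff = 3/25 = 3/25
M^{-1} = -4/25 + 3/25*e12
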